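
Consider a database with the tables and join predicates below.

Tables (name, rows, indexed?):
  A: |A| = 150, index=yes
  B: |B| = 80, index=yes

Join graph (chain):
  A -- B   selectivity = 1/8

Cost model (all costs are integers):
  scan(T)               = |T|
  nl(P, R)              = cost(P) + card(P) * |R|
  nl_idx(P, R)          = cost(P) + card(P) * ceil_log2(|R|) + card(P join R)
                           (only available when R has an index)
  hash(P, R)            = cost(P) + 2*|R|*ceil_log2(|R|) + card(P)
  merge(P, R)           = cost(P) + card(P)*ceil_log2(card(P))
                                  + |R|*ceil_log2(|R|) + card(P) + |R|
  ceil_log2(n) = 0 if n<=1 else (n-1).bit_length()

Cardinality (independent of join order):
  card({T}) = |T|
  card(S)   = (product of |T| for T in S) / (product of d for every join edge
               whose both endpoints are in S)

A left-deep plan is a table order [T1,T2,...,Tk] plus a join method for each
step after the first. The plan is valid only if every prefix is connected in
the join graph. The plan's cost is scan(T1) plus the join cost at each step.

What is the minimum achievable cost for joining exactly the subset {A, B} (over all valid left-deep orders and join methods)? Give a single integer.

Selinger DP over subsets of {A,B}:
  {A}: scan cost=150, card=150
  {B}: scan cost=80, card=80
  {AB}: card=1500; try (B,hash)→1420, (A,merge)→2070, (B,merge)→2140, (A,nl_idx)→2220, (A,hash)→2560, (B,nl_idx)→2700 …(+2); best=1420 via (B,hash)

1420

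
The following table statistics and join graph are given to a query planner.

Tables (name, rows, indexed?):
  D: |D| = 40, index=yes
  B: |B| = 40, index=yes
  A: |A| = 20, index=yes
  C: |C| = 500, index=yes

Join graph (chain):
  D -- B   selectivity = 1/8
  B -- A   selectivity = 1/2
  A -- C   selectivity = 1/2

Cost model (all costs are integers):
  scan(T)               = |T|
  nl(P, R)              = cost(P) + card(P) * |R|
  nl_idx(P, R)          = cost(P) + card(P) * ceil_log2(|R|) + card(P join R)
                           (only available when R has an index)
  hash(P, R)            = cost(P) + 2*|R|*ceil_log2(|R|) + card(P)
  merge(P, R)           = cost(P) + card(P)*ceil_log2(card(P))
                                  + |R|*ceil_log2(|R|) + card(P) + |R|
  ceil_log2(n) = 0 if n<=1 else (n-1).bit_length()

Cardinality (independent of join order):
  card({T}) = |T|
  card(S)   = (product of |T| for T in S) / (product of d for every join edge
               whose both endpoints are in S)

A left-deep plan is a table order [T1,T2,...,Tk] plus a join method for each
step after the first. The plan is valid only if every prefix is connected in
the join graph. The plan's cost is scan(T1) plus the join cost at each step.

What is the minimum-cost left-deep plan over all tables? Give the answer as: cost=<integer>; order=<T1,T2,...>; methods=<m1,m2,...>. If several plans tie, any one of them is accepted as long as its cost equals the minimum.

cost=11880; order=B,D,A,C; methods=nl_idx,hash,hash

Selinger DP (subsets sized 1..n):
  {D}: scan cost=40, card=40
  {B}: scan cost=40, card=40
  {A}: scan cost=20, card=20
  {C}: scan cost=500, card=500
  {BD}: card=200; try (D,nl_idx)→480, (B,nl_idx)→480, (D,hash)→560, (B,hash)→560, (D,merge)→600, (B,merge)→600 …(+2); best=480 via (D,nl_idx)
  {AB}: card=400; try (A,hash)→280, (B,merge)→420, (A,merge)→440, (B,hash)→520, (B,nl_idx)→540, (A,nl_idx)→640 …(+2); best=280 via (A,hash)
  {AC}: card=5000; try (A,hash)→1200, (C,merge)→5140, (C,nl_idx)→5200, (A,merge)→5620, (A,nl_idx)→8000, (C,hash)→9040 …(+2); best=1200 via (A,hash)
  {ABD}: card=2000; try (A,hash)→880, (D,hash)→1160, (A,merge)→2400, (A,nl_idx)→3480, (A,nl)→4480, (D,merge)→4560 …(+2); best=880 via (A,hash)
  {ABC}: card=100000; try (B,hash)→6680, (C,merge)→9280, (C,hash)→9680, (B,merge)→71480, (C,nl_idx)→103880, (B,nl_idx)→131200 …(+2); best=6680 via (B,hash)
  {ABCD}: card=500000; try (C,hash)→11880, (C,merge)→29880, (D,hash)→107160, (C,nl_idx)→518880, (C,nl)→1000880, (D,nl_idx)→1106680 …(+2); best=11880 via (C,hash)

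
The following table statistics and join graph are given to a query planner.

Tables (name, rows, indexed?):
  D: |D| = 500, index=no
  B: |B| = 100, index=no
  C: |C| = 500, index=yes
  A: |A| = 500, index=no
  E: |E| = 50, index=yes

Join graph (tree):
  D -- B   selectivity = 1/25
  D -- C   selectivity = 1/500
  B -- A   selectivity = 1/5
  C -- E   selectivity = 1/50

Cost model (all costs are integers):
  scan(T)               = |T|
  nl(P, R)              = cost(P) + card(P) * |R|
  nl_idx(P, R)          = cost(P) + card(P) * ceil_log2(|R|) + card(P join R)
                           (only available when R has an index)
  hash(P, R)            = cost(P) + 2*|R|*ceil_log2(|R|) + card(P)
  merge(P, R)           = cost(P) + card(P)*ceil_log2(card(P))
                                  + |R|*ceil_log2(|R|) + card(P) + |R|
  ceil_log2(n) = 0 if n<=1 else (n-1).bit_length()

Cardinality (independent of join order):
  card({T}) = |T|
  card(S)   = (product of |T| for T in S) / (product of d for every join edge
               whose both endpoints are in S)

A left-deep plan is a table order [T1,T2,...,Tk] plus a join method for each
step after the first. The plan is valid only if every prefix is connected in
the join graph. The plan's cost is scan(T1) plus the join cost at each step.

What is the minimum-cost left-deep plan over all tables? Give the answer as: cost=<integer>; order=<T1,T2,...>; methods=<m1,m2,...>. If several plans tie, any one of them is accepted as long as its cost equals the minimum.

Selinger DP (subsets sized 1..n):
  {D}: scan cost=500, card=500
  {B}: scan cost=100, card=100
  {C}: scan cost=500, card=500
  {A}: scan cost=500, card=500
  {E}: scan cost=50, card=50
  {BD}: card=2000; try (B,hash)→2400, (D,merge)→5900, (B,merge)→6300, (D,hash)→9200, (D,nl)→50100, (B,nl)→50500; best=2400 via (B,hash)
  {CD}: card=500; try (C,nl_idx)→5500, (D,hash)→10000, (C,hash)→10000, (D,merge)→10500, (C,merge)→10500, (D,nl)→250500 …(+1); best=5500 via (C,nl_idx)
  {AB}: card=10000; try (B,hash)→2400, (A,merge)→5900, (B,merge)→6300, (A,hash)→9200, (A,nl)→50100, (B,nl)→50500; best=2400 via (B,hash)
  {CE}: card=500; try (C,nl_idx)→1000, (E,hash)→1600, (E,nl_idx)→4000, (C,merge)→5400, (E,merge)→5850, (C,hash)→9100 …(+2); best=1000 via (C,nl_idx)
  {BCD}: card=2000; try (B,hash)→7400, (B,merge)→11300, (C,hash)→13400, (C,nl_idx)→22400, (C,merge)→31400, (B,nl)→55500 …(+1); best=7400 via (B,hash)
  {ABD}: card=200000; try (A,hash)→13400, (D,hash)→21400, (A,merge)→31400, (D,merge)→157400, (A,nl)→1002400, (D,nl)→5002400; best=13400 via (A,hash)
  {CDE}: card=500; try (E,hash)→6600, (E,nl_idx)→9000, (D,hash)→10500, (E,merge)→10850, (D,merge)→11000, (E,nl)→30500 …(+1); best=6600 via (E,hash)
  {ABCD}: card=200000; try (A,hash)→18400, (A,merge)→36400, (C,hash)→222400, (A,nl)→1007400, (C,nl_idx)→2013400, (C,merge)→3818400 …(+1); best=18400 via (A,hash)
  {BCDE}: card=2000; try (B,hash)→8500, (E,hash)→10000, (B,merge)→12400, (E,nl_idx)→21400, (E,merge)→31750, (B,nl)→56600 …(+1); best=8500 via (B,hash)
  {ABCDE}: card=200000; try (A,hash)→19500, (A,merge)→37500, (E,hash)→219000, (A,nl)→1008500, (E,nl_idx)→1418400, (E,merge)→3818750 …(+1); best=19500 via (A,hash)

cost=19500; order=D,C,E,B,A; methods=nl_idx,hash,hash,hash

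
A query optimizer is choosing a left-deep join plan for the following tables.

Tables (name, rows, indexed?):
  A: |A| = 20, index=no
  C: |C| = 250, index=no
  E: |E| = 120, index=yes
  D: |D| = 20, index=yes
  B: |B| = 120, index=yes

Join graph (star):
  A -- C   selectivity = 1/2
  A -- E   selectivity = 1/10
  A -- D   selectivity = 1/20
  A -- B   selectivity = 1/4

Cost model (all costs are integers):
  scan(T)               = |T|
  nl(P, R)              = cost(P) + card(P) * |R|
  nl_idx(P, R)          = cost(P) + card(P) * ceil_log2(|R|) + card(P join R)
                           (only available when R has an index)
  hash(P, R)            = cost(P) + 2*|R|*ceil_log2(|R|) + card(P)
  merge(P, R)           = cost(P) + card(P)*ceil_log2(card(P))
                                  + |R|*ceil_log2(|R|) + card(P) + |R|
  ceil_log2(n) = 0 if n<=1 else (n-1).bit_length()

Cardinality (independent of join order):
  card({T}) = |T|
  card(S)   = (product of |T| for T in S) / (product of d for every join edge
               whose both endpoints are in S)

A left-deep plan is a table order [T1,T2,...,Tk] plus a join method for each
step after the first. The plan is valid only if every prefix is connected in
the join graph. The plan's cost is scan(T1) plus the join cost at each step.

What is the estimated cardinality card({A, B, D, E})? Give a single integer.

7200

Tables in S: A(20), B(120), D(20), E(120)
Edges inside S: A-E(d=10), A-D(d=20), A-B(d=4)
numerator = 20 * 120 * 20 * 120 = 5760000
denominator = 10 * 20 * 4 = 800
card(S) = 5760000 / 800 = 7200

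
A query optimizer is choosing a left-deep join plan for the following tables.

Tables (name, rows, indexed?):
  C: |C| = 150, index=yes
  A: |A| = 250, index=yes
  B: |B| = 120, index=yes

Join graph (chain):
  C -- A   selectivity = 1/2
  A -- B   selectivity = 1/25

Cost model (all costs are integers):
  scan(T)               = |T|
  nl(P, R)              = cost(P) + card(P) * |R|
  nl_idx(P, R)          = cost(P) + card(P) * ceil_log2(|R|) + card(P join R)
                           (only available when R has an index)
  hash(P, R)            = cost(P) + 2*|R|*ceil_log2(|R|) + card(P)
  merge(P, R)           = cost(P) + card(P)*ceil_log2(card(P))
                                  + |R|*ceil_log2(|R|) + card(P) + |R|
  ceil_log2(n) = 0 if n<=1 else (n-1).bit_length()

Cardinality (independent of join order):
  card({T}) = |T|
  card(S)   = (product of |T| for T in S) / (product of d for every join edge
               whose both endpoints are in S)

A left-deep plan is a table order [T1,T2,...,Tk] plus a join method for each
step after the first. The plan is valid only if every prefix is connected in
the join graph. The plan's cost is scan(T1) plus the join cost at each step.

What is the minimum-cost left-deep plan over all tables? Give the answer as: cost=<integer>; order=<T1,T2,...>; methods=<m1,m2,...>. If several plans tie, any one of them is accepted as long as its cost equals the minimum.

Selinger DP (subsets sized 1..n):
  {C}: scan cost=150, card=150
  {A}: scan cost=250, card=250
  {B}: scan cost=120, card=120
  {AC}: card=18750; try (C,hash)→2900, (A,merge)→3750, (C,merge)→3850, (A,hash)→4300, (A,nl_idx)→20100, (C,nl_idx)→21000 …(+2); best=2900 via (C,hash)
  {AB}: card=1200; try (B,hash)→2180, (A,nl_idx)→2280, (B,nl_idx)→3200, (A,merge)→3330, (B,merge)→3460, (A,hash)→4240 …(+2); best=2180 via (B,hash)
  {ABC}: card=90000; try (C,hash)→5780, (C,merge)→17930, (B,hash)→23330, (C,nl_idx)→101780, (C,nl)→182180, (B,nl_idx)→224150 …(+2); best=5780 via (C,hash)

cost=5780; order=A,B,C; methods=hash,hash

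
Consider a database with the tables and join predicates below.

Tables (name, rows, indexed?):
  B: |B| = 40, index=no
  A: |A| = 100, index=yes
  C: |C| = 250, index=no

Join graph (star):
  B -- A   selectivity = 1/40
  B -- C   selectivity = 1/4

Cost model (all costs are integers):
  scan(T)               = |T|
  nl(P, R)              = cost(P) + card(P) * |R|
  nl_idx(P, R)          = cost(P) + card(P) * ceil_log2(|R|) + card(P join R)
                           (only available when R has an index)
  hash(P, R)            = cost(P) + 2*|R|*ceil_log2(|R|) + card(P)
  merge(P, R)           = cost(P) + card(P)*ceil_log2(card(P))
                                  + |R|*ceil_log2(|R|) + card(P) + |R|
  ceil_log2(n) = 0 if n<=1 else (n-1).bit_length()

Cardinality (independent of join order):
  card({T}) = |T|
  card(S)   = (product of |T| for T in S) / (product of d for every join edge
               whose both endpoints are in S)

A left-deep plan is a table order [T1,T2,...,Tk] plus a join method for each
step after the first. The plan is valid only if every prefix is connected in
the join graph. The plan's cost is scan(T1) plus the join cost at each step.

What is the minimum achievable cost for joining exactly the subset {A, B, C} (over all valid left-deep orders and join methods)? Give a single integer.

Selinger DP over subsets of {A,B,C}:
  {B}: scan cost=40, card=40
  {A}: scan cost=100, card=100
  {C}: scan cost=250, card=250
  {AB}: card=100; try (A,nl_idx)→420, (B,hash)→680, (A,merge)→1120, (B,merge)→1180, (A,hash)→1480, (A,nl)→4040 …(+1); best=420 via (A,nl_idx)
  {BC}: card=2500; try (B,hash)→980, (C,merge)→2570, (B,merge)→2780, (C,hash)→4080, (C,nl)→10040, (B,nl)→10250; best=980 via (B,hash)
  {ABC}: card=6250; try (C,merge)→3470, (C,hash)→4520, (A,hash)→4880, (A,nl_idx)→24730, (C,nl)→25420, (A,merge)→34280 …(+1); best=3470 via (C,merge)

3470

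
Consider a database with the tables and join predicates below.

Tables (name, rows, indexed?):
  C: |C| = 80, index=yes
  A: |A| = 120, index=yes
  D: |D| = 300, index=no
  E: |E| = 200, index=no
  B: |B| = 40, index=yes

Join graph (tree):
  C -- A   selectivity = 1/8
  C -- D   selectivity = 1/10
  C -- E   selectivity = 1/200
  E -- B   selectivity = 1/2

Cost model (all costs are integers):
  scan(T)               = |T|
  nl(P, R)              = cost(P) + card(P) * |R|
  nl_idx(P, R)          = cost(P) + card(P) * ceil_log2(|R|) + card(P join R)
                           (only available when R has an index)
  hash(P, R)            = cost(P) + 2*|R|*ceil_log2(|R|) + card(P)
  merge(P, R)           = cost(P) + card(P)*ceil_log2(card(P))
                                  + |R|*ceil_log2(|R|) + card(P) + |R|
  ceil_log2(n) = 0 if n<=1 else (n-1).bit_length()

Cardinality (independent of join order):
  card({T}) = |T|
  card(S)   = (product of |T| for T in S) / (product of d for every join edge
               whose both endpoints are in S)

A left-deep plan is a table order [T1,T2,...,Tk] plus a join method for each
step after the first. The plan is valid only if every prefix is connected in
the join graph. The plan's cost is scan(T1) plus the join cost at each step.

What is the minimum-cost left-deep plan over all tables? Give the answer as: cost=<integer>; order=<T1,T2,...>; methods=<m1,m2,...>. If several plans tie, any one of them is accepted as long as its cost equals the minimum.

Selinger DP (subsets sized 1..n):
  {C}: scan cost=80, card=80
  {A}: scan cost=120, card=120
  {D}: scan cost=300, card=300
  {E}: scan cost=200, card=200
  {B}: scan cost=40, card=40
  {AC}: card=1200; try (C,hash)→1360, (A,merge)→1680, (C,merge)→1720, (A,hash)→1840, (A,nl_idx)→1840, (C,nl_idx)→2160 …(+2); best=1360 via (C,hash)
  {CD}: card=2400; try (C,hash)→1720, (D,merge)→3720, (C,merge)→3940, (C,nl_idx)→4800, (D,hash)→5560, (D,nl)→24080 …(+1); best=1720 via (C,hash)
  {CE}: card=80; try (C,hash)→1520, (C,nl_idx)→1680, (E,merge)→2520, (C,merge)→2640, (E,hash)→3360, (E,nl)→16080 …(+1); best=1520 via (C,hash)
  {BE}: card=4000; try (B,hash)→880, (E,merge)→2120, (B,merge)→2280, (E,hash)→3280, (B,nl_idx)→5400, (E,nl)→8040 …(+1); best=880 via (B,hash)
  {ACD}: card=36000; try (A,hash)→5800, (D,hash)→7960, (D,merge)→18760, (A,merge)→33880, (A,nl_idx)→54520, (A,nl)→289720 …(+1); best=5800 via (A,hash)
  {ACE}: card=1200; try (A,merge)→3120, (A,hash)→3280, (A,nl_idx)→3280, (E,hash)→5760, (A,nl)→11120, (E,merge)→17560 …(+1); best=3120 via (A,merge)
  {CDE}: card=2400; try (D,merge)→5160, (D,hash)→7000, (E,hash)→7320, (D,nl)→25520, (E,merge)→34720, (E,nl)→481720; best=5160 via (D,merge)
  {BCE}: card=1600; try (B,hash)→2080, (B,merge)→2440, (B,nl_idx)→3600, (B,nl)→4720, (C,hash)→6000, (C,nl_idx)→30480 …(+2); best=2080 via (B,hash)
  {ACDE}: card=36000; try (A,hash)→9240, (D,hash)→9720, (D,merge)→20520, (A,merge)→37320, (E,hash)→45000, (A,nl_idx)→57960 …(+4); best=9240 via (A,hash)
  {ABCE}: card=24000; try (B,hash)→4800, (A,hash)→5360, (B,merge)→17800, (A,merge)→22240, (B,nl_idx)→34320, (A,nl_idx)→37280 …(+2); best=4800 via (B,hash)
  {BCDE}: card=48000; try (B,hash)→8040, (D,hash)→9080, (D,merge)→24280, (B,merge)→36640, (B,nl_idx)→67560, (B,nl)→101160 …(+1); best=8040 via (B,hash)
  {ABCDE}: card=720000; try (D,hash)→34200, (B,hash)→45720, (A,hash)→57720, (D,merge)→391800, (B,merge)→621520, (A,merge)→825000 …(+5); best=34200 via (D,hash)

cost=34200; order=E,C,A,B,D; methods=hash,merge,hash,hash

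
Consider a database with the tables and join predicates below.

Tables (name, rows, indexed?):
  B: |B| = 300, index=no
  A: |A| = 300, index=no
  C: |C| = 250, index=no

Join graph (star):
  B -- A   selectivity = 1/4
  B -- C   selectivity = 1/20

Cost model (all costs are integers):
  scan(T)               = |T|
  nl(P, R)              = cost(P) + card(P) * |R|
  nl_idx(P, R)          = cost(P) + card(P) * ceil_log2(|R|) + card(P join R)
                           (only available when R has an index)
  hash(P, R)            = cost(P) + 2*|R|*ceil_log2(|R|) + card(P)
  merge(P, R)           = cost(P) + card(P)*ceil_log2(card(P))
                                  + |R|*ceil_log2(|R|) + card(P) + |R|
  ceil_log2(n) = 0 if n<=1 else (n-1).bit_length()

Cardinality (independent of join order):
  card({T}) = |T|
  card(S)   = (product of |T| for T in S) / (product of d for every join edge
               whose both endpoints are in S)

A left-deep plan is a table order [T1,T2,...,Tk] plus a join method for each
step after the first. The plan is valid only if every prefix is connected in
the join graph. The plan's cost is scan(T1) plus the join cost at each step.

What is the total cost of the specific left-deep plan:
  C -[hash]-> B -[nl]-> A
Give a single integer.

step 1: scan C: cost=250, card=250
step 2: join B via hash
    card(P join B) = 250*300/(20) = 3750
    cost = 250 + 2*300*9 + 250 = 5900
step 3: join A via nl
    card(P join A) = 3750*300/(4) = 281250
    cost = 5900 + 3750*300 = 1130900

1130900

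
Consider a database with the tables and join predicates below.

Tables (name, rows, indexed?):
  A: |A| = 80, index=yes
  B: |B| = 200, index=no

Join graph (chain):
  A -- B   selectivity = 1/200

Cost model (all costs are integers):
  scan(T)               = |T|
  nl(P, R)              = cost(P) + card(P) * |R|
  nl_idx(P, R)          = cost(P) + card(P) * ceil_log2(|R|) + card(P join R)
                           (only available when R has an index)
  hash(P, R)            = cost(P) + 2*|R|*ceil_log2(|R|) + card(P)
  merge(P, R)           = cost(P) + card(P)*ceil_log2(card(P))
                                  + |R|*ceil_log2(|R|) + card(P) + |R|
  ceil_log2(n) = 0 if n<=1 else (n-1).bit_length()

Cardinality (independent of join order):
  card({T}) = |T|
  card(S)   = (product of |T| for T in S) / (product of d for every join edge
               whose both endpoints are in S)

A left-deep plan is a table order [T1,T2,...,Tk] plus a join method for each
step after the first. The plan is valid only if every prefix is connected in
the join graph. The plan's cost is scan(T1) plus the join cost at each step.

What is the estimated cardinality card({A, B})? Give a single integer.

80

Tables in S: A(80), B(200)
Edges inside S: A-B(d=200)
numerator = 80 * 200 = 16000
denominator = 200 = 200
card(S) = 16000 / 200 = 80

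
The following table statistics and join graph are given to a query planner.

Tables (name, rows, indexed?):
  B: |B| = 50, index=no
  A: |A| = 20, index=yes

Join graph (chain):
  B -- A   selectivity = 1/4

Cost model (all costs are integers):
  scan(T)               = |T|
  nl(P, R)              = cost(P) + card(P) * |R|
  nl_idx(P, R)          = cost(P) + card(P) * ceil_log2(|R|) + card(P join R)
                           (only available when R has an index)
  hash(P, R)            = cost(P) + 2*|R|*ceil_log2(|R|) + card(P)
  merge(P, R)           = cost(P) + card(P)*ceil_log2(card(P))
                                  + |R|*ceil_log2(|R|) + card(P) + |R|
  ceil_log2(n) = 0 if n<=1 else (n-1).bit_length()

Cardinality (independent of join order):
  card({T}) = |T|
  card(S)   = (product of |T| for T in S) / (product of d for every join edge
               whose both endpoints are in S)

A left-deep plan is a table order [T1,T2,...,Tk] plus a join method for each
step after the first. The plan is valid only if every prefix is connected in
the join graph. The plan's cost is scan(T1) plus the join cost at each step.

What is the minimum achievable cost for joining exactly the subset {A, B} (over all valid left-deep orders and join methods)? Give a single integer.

300

Selinger DP over subsets of {A,B}:
  {B}: scan cost=50, card=50
  {A}: scan cost=20, card=20
  {AB}: card=250; try (A,hash)→300, (B,merge)→490, (A,merge)→520, (A,nl_idx)→550, (B,hash)→640, (B,nl)→1020 …(+1); best=300 via (A,hash)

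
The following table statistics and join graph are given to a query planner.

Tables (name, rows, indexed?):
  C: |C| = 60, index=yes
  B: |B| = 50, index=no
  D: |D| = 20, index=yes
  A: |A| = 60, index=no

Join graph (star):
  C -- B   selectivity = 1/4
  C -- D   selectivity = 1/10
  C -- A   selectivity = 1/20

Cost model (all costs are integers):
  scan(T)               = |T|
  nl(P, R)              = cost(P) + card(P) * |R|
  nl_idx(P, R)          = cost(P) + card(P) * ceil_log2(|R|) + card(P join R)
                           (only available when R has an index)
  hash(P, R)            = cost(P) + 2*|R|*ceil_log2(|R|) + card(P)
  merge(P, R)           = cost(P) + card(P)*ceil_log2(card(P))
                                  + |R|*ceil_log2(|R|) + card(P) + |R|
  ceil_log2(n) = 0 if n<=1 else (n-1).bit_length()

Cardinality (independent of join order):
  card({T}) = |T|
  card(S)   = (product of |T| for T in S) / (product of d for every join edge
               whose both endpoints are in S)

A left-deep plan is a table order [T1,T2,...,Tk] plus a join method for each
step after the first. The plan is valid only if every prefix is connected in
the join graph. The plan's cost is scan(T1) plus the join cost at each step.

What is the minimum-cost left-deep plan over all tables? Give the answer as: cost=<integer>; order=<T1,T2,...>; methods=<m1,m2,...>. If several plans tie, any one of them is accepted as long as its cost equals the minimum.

Selinger DP (subsets sized 1..n):
  {C}: scan cost=60, card=60
  {B}: scan cost=50, card=50
  {D}: scan cost=20, card=20
  {A}: scan cost=60, card=60
  {BC}: card=750; try (B,hash)→720, (C,hash)→820, (C,merge)→820, (B,merge)→830, (C,nl_idx)→1100, (C,nl)→3050 …(+1); best=720 via (B,hash)
  {CD}: card=120; try (C,nl_idx)→260, (D,hash)→320, (D,nl_idx)→480, (C,merge)→560, (D,merge)→600, (C,hash)→760 …(+2); best=260 via (C,nl_idx)
  {AC}: card=180; try (C,nl_idx)→600, (C,hash)→840, (A,hash)→840, (C,merge)→900, (A,merge)→900, (C,nl)→3660 …(+1); best=600 via (C,nl_idx)
  {BCD}: card=1500; try (B,hash)→980, (B,merge)→1570, (D,hash)→1670, (D,nl_idx)→5970, (B,nl)→6260, (D,merge)→9090 …(+1); best=980 via (B,hash)
  {ABC}: card=2250; try (B,hash)→1380, (A,hash)→2190, (B,merge)→2570, (A,merge)→9390, (B,nl)→9600, (A,nl)→45720; best=1380 via (B,hash)
  {ACD}: card=360; try (D,hash)→980, (A,hash)→1100, (A,merge)→1640, (D,nl_idx)→1860, (D,merge)→2340, (D,nl)→4200 …(+1); best=980 via (D,hash)
  {ABCD}: card=4500; try (B,hash)→1940, (A,hash)→3200, (D,hash)→3830, (B,merge)→4930, (D,nl_idx)→17130, (B,nl)→18980 …(+4); best=1940 via (B,hash)

cost=1940; order=A,C,D,B; methods=nl_idx,hash,hash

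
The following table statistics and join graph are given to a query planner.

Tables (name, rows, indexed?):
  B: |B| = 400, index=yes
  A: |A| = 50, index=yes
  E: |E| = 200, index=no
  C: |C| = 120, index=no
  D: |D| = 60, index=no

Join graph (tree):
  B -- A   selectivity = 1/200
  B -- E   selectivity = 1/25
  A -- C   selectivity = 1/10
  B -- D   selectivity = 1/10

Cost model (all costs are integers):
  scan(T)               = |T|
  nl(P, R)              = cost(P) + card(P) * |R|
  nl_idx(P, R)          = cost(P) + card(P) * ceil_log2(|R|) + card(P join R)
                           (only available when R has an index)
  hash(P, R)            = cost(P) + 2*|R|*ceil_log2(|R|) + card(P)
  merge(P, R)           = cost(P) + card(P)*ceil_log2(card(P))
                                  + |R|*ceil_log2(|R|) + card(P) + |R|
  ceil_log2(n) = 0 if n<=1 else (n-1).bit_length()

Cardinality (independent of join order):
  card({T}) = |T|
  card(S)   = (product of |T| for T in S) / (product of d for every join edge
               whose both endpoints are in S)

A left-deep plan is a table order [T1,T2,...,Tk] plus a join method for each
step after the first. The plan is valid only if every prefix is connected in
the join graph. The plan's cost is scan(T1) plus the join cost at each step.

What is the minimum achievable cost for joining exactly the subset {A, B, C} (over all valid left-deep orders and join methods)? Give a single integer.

2360

Selinger DP over subsets of {A,B,C}:
  {B}: scan cost=400, card=400
  {A}: scan cost=50, card=50
  {C}: scan cost=120, card=120
  {AB}: card=100; try (B,nl_idx)→600, (A,hash)→1400, (A,nl_idx)→2900, (B,merge)→4400, (A,merge)→4750, (B,hash)→7300 …(+2); best=600 via (B,nl_idx)
  {AC}: card=600; try (A,hash)→840, (C,merge)→1360, (A,merge)→1430, (A,nl_idx)→1440, (C,hash)→1780, (C,nl)→6050 …(+1); best=840 via (A,hash)
  {ABC}: card=1200; try (C,merge)→2360, (C,hash)→2380, (B,nl_idx)→7440, (B,hash)→8640, (B,merge)→11440, (C,nl)→12600 …(+1); best=2360 via (C,merge)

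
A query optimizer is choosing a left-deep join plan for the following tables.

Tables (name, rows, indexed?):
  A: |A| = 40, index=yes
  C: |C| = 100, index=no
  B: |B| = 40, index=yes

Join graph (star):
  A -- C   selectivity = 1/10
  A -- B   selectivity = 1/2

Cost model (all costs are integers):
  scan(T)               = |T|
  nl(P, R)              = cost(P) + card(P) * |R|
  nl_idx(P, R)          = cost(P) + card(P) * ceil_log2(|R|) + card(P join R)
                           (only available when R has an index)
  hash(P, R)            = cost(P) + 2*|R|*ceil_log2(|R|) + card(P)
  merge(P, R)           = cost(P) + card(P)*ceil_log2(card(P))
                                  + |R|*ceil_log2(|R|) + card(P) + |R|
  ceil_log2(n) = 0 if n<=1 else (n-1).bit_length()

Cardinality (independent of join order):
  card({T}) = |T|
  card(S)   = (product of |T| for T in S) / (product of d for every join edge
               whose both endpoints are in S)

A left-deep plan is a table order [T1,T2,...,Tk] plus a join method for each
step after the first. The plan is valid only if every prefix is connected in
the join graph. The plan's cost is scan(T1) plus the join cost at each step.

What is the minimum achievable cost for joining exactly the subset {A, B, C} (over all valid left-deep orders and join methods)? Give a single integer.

1560

Selinger DP over subsets of {A,B,C}:
  {A}: scan cost=40, card=40
  {C}: scan cost=100, card=100
  {B}: scan cost=40, card=40
  {AC}: card=400; try (A,hash)→680, (A,nl_idx)→1100, (C,merge)→1120, (A,merge)→1180, (C,hash)→1480, (C,nl)→4040 …(+1); best=680 via (A,hash)
  {AB}: card=800; try (B,hash)→560, (A,hash)→560, (B,merge)→600, (A,merge)→600, (B,nl_idx)→1080, (A,nl_idx)→1080 …(+2); best=560 via (B,hash)
  {ABC}: card=8000; try (B,hash)→1560, (C,hash)→2760, (B,merge)→4960, (C,merge)→10160, (B,nl_idx)→11080, (B,nl)→16680 …(+1); best=1560 via (B,hash)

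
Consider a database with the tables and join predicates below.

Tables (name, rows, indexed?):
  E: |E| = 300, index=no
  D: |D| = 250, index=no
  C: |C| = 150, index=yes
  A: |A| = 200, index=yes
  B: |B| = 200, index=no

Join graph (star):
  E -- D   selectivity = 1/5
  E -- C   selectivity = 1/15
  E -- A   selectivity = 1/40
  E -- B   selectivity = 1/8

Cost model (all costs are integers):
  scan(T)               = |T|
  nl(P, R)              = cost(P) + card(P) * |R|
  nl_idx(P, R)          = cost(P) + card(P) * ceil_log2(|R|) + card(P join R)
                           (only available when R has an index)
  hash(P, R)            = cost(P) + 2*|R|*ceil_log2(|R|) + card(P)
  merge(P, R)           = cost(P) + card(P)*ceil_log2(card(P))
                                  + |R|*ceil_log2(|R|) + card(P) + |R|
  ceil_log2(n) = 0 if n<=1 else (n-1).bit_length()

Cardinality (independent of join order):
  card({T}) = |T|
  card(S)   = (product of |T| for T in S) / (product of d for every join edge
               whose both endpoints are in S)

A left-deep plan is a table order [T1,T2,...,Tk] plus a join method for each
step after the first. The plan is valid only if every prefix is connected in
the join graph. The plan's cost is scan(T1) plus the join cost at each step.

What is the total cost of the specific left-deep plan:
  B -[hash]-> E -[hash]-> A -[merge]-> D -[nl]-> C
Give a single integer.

step 1: scan B: cost=200, card=200
step 2: join E via hash
    card(P join E) = 200*300/(8) = 7500
    cost = 200 + 2*300*9 + 200 = 5800
step 3: join A via hash
    card(P join A) = 7500*200/(40) = 37500
    cost = 5800 + 2*200*8 + 7500 = 16500
step 4: join D via merge
    card(P join D) = 37500*250/(5) = 1875000
    cost = 16500 + 37500*16 + 250*8 + 37500 + 250 = 656250
step 5: join C via nl
    card(P join C) = 1875000*150/(15) = 18750000
    cost = 656250 + 1875000*150 = 281906250

281906250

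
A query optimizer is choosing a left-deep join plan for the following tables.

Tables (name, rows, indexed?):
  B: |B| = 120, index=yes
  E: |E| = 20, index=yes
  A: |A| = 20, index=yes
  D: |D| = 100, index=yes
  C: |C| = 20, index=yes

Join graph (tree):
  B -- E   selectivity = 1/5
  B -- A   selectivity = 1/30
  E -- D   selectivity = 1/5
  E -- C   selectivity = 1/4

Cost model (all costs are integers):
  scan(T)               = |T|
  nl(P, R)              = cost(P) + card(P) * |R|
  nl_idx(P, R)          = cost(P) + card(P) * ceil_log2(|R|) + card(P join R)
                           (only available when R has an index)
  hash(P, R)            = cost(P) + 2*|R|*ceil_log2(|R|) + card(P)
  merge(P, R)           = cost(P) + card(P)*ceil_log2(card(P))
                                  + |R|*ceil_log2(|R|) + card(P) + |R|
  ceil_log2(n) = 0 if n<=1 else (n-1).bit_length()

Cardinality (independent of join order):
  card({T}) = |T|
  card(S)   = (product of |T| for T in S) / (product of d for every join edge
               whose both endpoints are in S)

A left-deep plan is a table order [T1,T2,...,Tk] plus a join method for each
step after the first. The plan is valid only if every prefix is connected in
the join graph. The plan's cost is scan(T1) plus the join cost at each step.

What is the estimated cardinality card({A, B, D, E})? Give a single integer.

6400

Tables in S: A(20), B(120), D(100), E(20)
Edges inside S: B-E(d=5), B-A(d=30), E-D(d=5)
numerator = 20 * 120 * 100 * 20 = 4800000
denominator = 5 * 30 * 5 = 750
card(S) = 4800000 / 750 = 6400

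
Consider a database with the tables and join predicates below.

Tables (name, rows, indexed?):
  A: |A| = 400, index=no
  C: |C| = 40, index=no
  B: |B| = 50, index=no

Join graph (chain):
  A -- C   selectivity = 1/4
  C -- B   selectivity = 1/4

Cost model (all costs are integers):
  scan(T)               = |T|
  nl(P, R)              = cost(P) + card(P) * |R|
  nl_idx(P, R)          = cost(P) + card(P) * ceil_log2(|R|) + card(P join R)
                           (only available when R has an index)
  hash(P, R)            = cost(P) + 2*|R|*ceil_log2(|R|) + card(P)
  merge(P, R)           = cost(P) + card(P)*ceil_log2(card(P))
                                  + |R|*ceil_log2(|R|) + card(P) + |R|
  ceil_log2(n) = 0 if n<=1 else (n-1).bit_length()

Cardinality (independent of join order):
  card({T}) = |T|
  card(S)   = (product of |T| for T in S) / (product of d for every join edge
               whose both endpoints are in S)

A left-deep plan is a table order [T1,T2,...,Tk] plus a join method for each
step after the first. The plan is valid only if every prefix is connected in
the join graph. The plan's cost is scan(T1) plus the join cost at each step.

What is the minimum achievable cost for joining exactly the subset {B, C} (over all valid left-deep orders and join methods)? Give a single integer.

Selinger DP over subsets of {B,C}:
  {C}: scan cost=40, card=40
  {B}: scan cost=50, card=50
  {BC}: card=500; try (C,hash)→580, (B,merge)→670, (C,merge)→680, (B,hash)→680, (B,nl)→2040, (C,nl)→2050; best=580 via (C,hash)

580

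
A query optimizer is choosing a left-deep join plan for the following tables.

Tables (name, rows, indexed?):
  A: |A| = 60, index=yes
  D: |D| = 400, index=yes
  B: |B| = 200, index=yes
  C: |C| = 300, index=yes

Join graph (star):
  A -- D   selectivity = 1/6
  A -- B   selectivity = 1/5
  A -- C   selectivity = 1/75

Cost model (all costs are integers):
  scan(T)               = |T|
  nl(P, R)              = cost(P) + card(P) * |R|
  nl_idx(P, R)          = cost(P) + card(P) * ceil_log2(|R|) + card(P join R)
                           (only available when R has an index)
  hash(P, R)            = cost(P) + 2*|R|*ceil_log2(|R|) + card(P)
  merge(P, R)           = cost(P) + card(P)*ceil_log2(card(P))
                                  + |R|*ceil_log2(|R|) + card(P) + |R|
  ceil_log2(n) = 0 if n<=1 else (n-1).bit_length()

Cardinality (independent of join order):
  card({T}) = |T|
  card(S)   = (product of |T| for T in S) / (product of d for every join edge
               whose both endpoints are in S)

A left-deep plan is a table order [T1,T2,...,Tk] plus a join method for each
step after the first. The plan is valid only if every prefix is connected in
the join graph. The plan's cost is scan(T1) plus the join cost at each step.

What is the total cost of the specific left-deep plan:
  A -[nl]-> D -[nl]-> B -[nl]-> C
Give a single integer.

step 1: scan A: cost=60, card=60
step 2: join D via nl
    card(P join D) = 60*400/(6) = 4000
    cost = 60 + 60*400 = 24060
step 3: join B via nl
    card(P join B) = 4000*200/(5) = 160000
    cost = 24060 + 4000*200 = 824060
step 4: join C via nl
    card(P join C) = 160000*300/(75) = 640000
    cost = 824060 + 160000*300 = 48824060

48824060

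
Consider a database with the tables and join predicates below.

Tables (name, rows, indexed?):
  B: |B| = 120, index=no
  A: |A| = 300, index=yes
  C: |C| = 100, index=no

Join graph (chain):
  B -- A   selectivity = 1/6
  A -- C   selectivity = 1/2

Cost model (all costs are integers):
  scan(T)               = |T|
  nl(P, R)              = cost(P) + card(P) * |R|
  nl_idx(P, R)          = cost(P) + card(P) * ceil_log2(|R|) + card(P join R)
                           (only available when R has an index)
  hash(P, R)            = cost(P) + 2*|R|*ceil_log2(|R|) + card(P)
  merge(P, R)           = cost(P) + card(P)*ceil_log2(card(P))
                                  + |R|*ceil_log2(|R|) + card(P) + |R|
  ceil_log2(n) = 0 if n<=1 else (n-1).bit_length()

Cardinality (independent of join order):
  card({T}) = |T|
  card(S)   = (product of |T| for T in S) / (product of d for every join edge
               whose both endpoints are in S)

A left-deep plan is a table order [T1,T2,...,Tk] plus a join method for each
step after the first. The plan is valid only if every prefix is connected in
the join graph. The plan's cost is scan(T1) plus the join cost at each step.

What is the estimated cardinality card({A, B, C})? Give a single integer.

Tables in S: A(300), B(120), C(100)
Edges inside S: B-A(d=6), A-C(d=2)
numerator = 300 * 120 * 100 = 3600000
denominator = 6 * 2 = 12
card(S) = 3600000 / 12 = 300000

300000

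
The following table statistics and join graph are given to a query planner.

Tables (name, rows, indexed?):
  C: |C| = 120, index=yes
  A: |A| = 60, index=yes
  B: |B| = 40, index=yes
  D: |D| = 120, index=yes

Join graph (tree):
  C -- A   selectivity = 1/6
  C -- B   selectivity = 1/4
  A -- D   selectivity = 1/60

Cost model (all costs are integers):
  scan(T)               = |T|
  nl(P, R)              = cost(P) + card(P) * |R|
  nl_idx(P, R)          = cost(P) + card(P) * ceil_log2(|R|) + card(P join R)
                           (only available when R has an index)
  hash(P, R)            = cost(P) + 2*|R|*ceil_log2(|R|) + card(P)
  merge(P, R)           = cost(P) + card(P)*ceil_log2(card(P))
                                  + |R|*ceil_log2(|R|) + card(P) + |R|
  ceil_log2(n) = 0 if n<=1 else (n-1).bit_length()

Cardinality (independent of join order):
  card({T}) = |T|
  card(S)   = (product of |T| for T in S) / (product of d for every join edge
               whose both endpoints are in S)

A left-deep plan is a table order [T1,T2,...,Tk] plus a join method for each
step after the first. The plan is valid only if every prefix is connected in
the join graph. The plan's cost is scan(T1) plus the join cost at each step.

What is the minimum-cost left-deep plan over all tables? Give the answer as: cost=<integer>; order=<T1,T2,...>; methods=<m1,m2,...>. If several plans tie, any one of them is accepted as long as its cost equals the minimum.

Selinger DP (subsets sized 1..n):
  {C}: scan cost=120, card=120
  {A}: scan cost=60, card=60
  {B}: scan cost=40, card=40
  {D}: scan cost=120, card=120
  {AC}: card=1200; try (A,hash)→960, (C,merge)→1440, (A,merge)→1500, (C,nl_idx)→1680, (C,hash)→1800, (A,nl_idx)→2040 …(+2); best=960 via (A,hash)
  {BC}: card=1200; try (B,hash)→720, (C,merge)→1280, (B,merge)→1360, (C,nl_idx)→1520, (C,hash)→1760, (B,nl_idx)→2040 …(+2); best=720 via (B,hash)
  {AD}: card=120; try (D,nl_idx)→600, (A,hash)→960, (A,nl_idx)→960, (D,merge)→1440, (A,merge)→1500, (D,hash)→1800 …(+2); best=600 via (D,nl_idx)
  {ABC}: card=12000; try (B,hash)→2640, (A,hash)→2640, (A,merge)→15540, (B,merge)→15640, (A,nl_idx)→19920, (B,nl_idx)→20160 …(+2); best=2640 via (B,hash)
  {ACD}: card=2400; try (C,hash)→2400, (C,merge)→2520, (D,hash)→3840, (C,nl_idx)→3840, (D,nl_idx)→11760, (C,nl)→15000 …(+2); best=2400 via (C,hash)
  {ABCD}: card=24000; try (B,hash)→5280, (D,hash)→16320, (B,merge)→33880, (B,nl_idx)→40800, (B,nl)→98400, (D,nl_idx)→110640 …(+2); best=5280 via (B,hash)

cost=5280; order=A,D,C,B; methods=nl_idx,hash,hash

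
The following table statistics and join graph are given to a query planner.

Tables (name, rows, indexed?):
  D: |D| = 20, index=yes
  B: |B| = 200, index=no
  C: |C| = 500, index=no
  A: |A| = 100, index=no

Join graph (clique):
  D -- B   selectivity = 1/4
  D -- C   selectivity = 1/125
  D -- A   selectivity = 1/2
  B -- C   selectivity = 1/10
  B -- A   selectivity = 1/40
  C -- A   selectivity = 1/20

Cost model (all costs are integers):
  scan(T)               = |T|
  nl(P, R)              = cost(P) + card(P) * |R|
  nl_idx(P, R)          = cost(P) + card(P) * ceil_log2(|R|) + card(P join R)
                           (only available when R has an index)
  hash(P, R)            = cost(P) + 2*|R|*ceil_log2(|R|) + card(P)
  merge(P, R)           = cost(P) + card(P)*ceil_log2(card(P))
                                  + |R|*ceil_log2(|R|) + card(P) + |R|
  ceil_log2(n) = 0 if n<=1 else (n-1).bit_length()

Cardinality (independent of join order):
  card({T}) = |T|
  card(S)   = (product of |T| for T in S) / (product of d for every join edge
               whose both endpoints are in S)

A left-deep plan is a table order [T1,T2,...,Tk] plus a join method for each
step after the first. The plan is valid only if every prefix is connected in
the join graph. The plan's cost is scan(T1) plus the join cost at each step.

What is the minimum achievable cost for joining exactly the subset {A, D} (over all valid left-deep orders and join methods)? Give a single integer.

Selinger DP over subsets of {A,D}:
  {D}: scan cost=20, card=20
  {A}: scan cost=100, card=100
  {AD}: card=1000; try (D,hash)→400, (A,merge)→940, (D,merge)→1020, (A,hash)→1440, (D,nl_idx)→1600, (A,nl)→2020 …(+1); best=400 via (D,hash)

400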